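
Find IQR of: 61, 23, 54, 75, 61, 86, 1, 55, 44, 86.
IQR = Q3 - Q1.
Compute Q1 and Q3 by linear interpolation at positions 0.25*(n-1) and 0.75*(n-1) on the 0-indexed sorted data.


Sorted: 1, 23, 44, 54, 55, 61, 61, 75, 86, 86
Q1 (25th %ile) = 46.5000
Q3 (75th %ile) = 71.5000
IQR = 71.5000 - 46.5000 = 25.0000

IQR = 25.0000


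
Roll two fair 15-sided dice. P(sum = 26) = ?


Total outcomes = 15×15 = 225
Favorable (sum = 26): 5
P = 5/225 = 0.0222

P = 0.0222


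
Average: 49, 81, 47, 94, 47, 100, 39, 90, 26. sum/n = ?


Sum = 49 + 81 + 47 + 94 + 47 + 100 + 39 + 90 + 26 = 573
n = 9
Mean = 573/9 = 63.6667

Mean = 63.6667


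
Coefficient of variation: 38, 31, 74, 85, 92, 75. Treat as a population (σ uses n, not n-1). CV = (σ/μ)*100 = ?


Mean = 65.8333
SD = 23.0609
CV = (23.0609/65.8333)*100 = 35.0292%

CV = 35.0292%


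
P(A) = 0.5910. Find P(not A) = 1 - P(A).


P(not A) = 1 - 0.5910 = 0.4090

P(not A) = 0.4090


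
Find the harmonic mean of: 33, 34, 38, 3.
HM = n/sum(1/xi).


Sum of reciprocals = 1/33 + 1/34 + 1/38 + 1/3 = 0.419364
HM = 4/0.419364 = 9.5383

HM = 9.5383


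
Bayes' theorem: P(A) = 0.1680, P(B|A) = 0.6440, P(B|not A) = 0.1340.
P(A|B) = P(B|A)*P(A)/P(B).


P(B) = P(B|A)*P(A) + P(B|A')*P(A')
= 0.6440*0.1680 + 0.1340*0.8320
= 0.108192 + 0.111488 = 0.219680
P(A|B) = 0.108192/0.219680 = 0.4925

P(A|B) = 0.4925


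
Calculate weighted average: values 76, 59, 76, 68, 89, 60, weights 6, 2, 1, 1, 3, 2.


Numerator = 76*6 + 59*2 + 76*1 + 68*1 + 89*3 + 60*2 = 1105
Denominator = 6 + 2 + 1 + 1 + 3 + 2 = 15
WM = 1105/15 = 73.6667

WM = 73.6667


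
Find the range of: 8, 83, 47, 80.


Max = 83, Min = 8
Range = 83 - 8 = 75

Range = 75


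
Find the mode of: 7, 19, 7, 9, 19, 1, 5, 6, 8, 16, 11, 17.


Frequencies: 1:1, 5:1, 6:1, 7:2, 8:1, 9:1, 11:1, 16:1, 17:1, 19:2
Max frequency = 2
Mode = 7, 19

Mode = 7, 19


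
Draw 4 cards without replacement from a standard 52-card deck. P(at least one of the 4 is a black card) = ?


P(at least one) = 1 - P(none)
P(none) = (26/52) × (25/51) × (24/50) × (23/49) = 0.055222
P(at least one) = 1 - 0.055222 = 0.9448

P = 0.9448


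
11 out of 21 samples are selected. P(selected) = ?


P = 11/21 = 0.5238

P = 0.5238


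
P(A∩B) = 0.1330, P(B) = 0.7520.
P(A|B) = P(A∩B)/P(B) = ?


P(A|B) = 0.1330/0.7520 = 0.1769

P(A|B) = 0.1769


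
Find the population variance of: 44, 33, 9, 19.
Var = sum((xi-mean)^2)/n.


Mean = 26.2500
Squared deviations: 315.0625, 45.5625, 297.5625, 52.5625
Sum = 710.7500
Variance = 710.7500/4 = 177.6875

Variance = 177.6875


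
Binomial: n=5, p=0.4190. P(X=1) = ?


C(5,1) = 5
p^1 = 0.419000
(1-p)^4 = 0.113947
P = 5 * 0.419000 * 0.113947 = 0.2387

P(X=1) = 0.2387


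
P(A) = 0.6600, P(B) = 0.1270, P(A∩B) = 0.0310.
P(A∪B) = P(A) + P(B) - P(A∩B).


P(A∪B) = 0.6600 + 0.1270 - 0.0310
= 0.7870 - 0.0310
= 0.7560

P(A∪B) = 0.7560


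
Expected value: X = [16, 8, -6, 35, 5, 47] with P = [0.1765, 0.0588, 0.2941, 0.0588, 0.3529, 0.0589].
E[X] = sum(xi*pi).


E[X] = 16*0.1765 + 8*0.0588 - 6*0.2941 + 35*0.0588 + 5*0.3529 + 47*0.0589
= 2.8240 + 0.4704 - 1.7646 + 2.0580 + 1.7645 + 2.7683
= 8.1206

E[X] = 8.1206


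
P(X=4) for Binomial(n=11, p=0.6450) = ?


C(11,4) = 330
p^4 = 0.173077
(1-p)^7 = 0.000711
P = 330 * 0.173077 * 0.000711 = 0.0406

P(X=4) = 0.0406


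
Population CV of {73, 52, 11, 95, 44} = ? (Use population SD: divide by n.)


Mean = 55.0000
SD = 28.2489
CV = (28.2489/55.0000)*100 = 51.3616%

CV = 51.3616%


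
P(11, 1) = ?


P(11,1) = 11!/10!
= 39916800/3628800
= 11

P(11,1) = 11


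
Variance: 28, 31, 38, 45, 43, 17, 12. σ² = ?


Mean = 30.5714
Squared deviations: 6.6122, 0.1837, 55.1837, 208.1837, 154.4694, 184.1837, 344.8980
Sum = 953.7143
Variance = 953.7143/7 = 136.2449

Variance = 136.2449


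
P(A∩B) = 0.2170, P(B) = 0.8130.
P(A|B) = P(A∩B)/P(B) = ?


P(A|B) = 0.2170/0.8130 = 0.2669

P(A|B) = 0.2669


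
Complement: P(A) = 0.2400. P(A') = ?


P(not A) = 1 - 0.2400 = 0.7600

P(not A) = 0.7600


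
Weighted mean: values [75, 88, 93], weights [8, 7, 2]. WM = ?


Numerator = 75*8 + 88*7 + 93*2 = 1402
Denominator = 8 + 7 + 2 = 17
WM = 1402/17 = 82.4706

WM = 82.4706


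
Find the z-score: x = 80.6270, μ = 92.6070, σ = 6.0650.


z = (80.6270 - 92.6070)/6.0650
= -11.9800/6.0650
= -1.9753

z = -1.9753


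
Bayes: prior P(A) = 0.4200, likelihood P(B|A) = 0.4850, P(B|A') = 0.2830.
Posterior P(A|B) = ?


P(B) = P(B|A)*P(A) + P(B|A')*P(A')
= 0.4850*0.4200 + 0.2830*0.5800
= 0.203700 + 0.164140 = 0.367840
P(A|B) = 0.203700/0.367840 = 0.5538

P(A|B) = 0.5538


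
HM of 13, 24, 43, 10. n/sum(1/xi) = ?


Sum of reciprocals = 1/13 + 1/24 + 1/43 + 1/10 = 0.241846
HM = 4/0.241846 = 16.5395

HM = 16.5395


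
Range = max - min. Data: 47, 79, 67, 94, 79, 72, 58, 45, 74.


Max = 94, Min = 45
Range = 94 - 45 = 49

Range = 49


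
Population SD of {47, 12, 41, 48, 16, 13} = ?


Mean = 29.5000
Variance = 256.9167
SD = sqrt(256.9167) = 16.0286

SD = 16.0286


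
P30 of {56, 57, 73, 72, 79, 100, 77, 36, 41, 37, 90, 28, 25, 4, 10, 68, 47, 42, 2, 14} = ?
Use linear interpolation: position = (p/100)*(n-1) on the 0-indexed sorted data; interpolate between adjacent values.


Sorted: 2, 4, 10, 14, 25, 28, 36, 37, 41, 42, 47, 56, 57, 68, 72, 73, 77, 79, 90, 100
n = 20
Index = 30/100 * 19 = 5.7000
Lower = data[5] = 28, Upper = data[6] = 36
P30 = 28 + 0.7000*(8) = 33.6000

P30 = 33.6000


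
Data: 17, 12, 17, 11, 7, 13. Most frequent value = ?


Frequencies: 7:1, 11:1, 12:1, 13:1, 17:2
Max frequency = 2
Mode = 17

Mode = 17


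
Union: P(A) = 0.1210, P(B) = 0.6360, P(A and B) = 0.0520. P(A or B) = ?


P(A∪B) = 0.1210 + 0.6360 - 0.0520
= 0.7570 - 0.0520
= 0.7050

P(A∪B) = 0.7050


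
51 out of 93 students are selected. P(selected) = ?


P = 51/93 = 0.5484

P = 0.5484


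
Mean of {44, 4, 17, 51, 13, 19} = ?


Sum = 44 + 4 + 17 + 51 + 13 + 19 = 148
n = 6
Mean = 148/6 = 24.6667

Mean = 24.6667


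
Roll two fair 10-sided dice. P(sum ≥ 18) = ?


Total outcomes = 10×10 = 100
Favorable (sum ≥ 18): 6
P = 6/100 = 0.0600

P = 0.0600


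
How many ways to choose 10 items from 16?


C(16,10) = 16!/(10! × 6!)
= 20922789888000/(3628800 × 720)
= 8008

C(16,10) = 8008


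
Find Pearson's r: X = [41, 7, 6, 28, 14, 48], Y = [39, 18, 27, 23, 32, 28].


Mean X = 24.0000, Mean Y = 27.8333
SD X = 16.299284, SD Y = 6.618577
Cov = 52.500000
r = 52.500000/(16.299284*6.618577) = 0.4867

r = 0.4867


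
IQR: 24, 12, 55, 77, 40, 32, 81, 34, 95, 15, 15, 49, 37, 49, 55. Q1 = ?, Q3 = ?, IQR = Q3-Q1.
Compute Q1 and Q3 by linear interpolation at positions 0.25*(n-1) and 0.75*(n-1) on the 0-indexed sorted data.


Sorted: 12, 15, 15, 24, 32, 34, 37, 40, 49, 49, 55, 55, 77, 81, 95
Q1 (25th %ile) = 28.0000
Q3 (75th %ile) = 55.0000
IQR = 55.0000 - 28.0000 = 27.0000

IQR = 27.0000


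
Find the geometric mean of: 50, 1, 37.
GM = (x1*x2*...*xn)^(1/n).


Product = 50 × 1 × 37 = 1850
GM = 1850^(1/3) = 12.2760

GM = 12.2760


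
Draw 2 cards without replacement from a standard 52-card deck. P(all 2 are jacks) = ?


P(all jacks) = (4/52) × (3/51)
= 0.0045

P = 0.0045


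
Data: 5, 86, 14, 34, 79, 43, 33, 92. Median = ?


Sorted: 5, 14, 33, 34, 43, 79, 86, 92
n = 8 (even)
Middle values: 34 and 43
Median = (34+43)/2 = 38.5000

Median = 38.5000


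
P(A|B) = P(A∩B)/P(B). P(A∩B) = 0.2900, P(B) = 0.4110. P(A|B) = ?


P(A|B) = 0.2900/0.4110 = 0.7056

P(A|B) = 0.7056


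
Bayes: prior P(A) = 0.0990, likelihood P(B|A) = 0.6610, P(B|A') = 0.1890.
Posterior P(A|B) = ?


P(B) = P(B|A)*P(A) + P(B|A')*P(A')
= 0.6610*0.0990 + 0.1890*0.9010
= 0.065439 + 0.170289 = 0.235728
P(A|B) = 0.065439/0.235728 = 0.2776

P(A|B) = 0.2776


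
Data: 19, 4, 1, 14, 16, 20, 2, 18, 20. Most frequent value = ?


Frequencies: 1:1, 2:1, 4:1, 14:1, 16:1, 18:1, 19:1, 20:2
Max frequency = 2
Mode = 20

Mode = 20


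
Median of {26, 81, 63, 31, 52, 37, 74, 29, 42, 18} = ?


Sorted: 18, 26, 29, 31, 37, 42, 52, 63, 74, 81
n = 10 (even)
Middle values: 37 and 42
Median = (37+42)/2 = 39.5000

Median = 39.5000


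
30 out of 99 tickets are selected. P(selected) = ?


P = 30/99 = 0.3030

P = 0.3030


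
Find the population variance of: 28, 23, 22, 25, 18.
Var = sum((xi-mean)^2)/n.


Mean = 23.2000
Squared deviations: 23.0400, 0.0400, 1.4400, 3.2400, 27.0400
Sum = 54.8000
Variance = 54.8000/5 = 10.9600

Variance = 10.9600


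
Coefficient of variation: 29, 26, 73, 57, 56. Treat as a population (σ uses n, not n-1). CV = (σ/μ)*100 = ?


Mean = 48.2000
SD = 17.9711
CV = (17.9711/48.2000)*100 = 37.2844%

CV = 37.2844%


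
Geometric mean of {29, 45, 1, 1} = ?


Product = 29 × 45 × 1 × 1 = 1305
GM = 1305^(1/4) = 6.0104

GM = 6.0104


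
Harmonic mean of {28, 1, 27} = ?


Sum of reciprocals = 1/28 + 1/1 + 1/27 = 1.072751
HM = 3/1.072751 = 2.7965

HM = 2.7965


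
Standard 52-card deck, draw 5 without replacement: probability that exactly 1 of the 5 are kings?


Hypergeometric: P(X=1) = C(4,1)·C(48,4) / C(52,5)
= 4 × 194580 / 2598960
= 778320/2598960 = 0.2995

P = 0.2995


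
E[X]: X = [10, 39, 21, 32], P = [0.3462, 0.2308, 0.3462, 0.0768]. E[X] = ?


E[X] = 10*0.3462 + 39*0.2308 + 21*0.3462 + 32*0.0768
= 3.4620 + 9.0012 + 7.2702 + 2.4576
= 22.1910

E[X] = 22.1910


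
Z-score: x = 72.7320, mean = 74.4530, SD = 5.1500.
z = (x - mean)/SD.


z = (72.7320 - 74.4530)/5.1500
= -1.7210/5.1500
= -0.3342

z = -0.3342


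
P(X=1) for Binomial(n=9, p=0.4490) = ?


C(9,1) = 9
p^1 = 0.449000
(1-p)^8 = 0.008496
P = 9 * 0.449000 * 0.008496 = 0.0343

P(X=1) = 0.0343


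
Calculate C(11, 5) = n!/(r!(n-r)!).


C(11,5) = 11!/(5! × 6!)
= 39916800/(120 × 720)
= 462

C(11,5) = 462


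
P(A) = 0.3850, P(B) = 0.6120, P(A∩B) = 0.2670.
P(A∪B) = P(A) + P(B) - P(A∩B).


P(A∪B) = 0.3850 + 0.6120 - 0.2670
= 0.9970 - 0.2670
= 0.7300

P(A∪B) = 0.7300


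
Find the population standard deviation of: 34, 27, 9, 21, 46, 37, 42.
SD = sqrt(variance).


Mean = 30.8571
Variance = 141.5510
SD = sqrt(141.5510) = 11.8975

SD = 11.8975


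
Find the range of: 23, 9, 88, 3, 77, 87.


Max = 88, Min = 3
Range = 88 - 3 = 85

Range = 85


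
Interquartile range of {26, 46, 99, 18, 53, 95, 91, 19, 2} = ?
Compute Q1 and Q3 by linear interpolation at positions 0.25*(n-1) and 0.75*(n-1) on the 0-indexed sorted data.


Sorted: 2, 18, 19, 26, 46, 53, 91, 95, 99
Q1 (25th %ile) = 19.0000
Q3 (75th %ile) = 91.0000
IQR = 91.0000 - 19.0000 = 72.0000

IQR = 72.0000


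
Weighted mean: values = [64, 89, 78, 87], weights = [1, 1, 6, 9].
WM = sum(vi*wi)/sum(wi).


Numerator = 64*1 + 89*1 + 78*6 + 87*9 = 1404
Denominator = 1 + 1 + 6 + 9 = 17
WM = 1404/17 = 82.5882

WM = 82.5882


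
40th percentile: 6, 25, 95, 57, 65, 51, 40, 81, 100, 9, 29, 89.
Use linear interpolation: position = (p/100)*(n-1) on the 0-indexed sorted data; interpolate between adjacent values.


Sorted: 6, 9, 25, 29, 40, 51, 57, 65, 81, 89, 95, 100
n = 12
Index = 40/100 * 11 = 4.4000
Lower = data[4] = 40, Upper = data[5] = 51
P40 = 40 + 0.4000*(11) = 44.4000

P40 = 44.4000


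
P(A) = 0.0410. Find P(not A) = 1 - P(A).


P(not A) = 1 - 0.0410 = 0.9590

P(not A) = 0.9590


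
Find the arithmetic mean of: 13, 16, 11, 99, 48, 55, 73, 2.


Sum = 13 + 16 + 11 + 99 + 48 + 55 + 73 + 2 = 317
n = 8
Mean = 317/8 = 39.6250

Mean = 39.6250


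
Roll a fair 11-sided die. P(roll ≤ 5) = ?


Favorable outcomes (roll ≤ 5): 5
Total outcomes = 11
P = 5/11 = 0.4545

P = 0.4545


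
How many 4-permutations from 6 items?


P(6,4) = 6!/2!
= 720/2
= 360

P(6,4) = 360


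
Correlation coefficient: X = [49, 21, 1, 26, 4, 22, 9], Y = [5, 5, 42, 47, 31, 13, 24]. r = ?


Mean X = 18.8571, Mean Y = 23.8571
SD X = 15.169787, SD Y = 15.788138
Cov = -129.877551
r = -129.877551/(15.169787*15.788138) = -0.5423

r = -0.5423


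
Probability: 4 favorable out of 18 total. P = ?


P = 4/18 = 0.2222

P = 0.2222


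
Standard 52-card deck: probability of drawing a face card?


12 face cards in 52 cards
P = 12/52 = 0.2308

P = 0.2308


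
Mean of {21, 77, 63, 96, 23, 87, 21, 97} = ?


Sum = 21 + 77 + 63 + 96 + 23 + 87 + 21 + 97 = 485
n = 8
Mean = 485/8 = 60.6250

Mean = 60.6250


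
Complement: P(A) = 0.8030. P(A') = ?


P(not A) = 1 - 0.8030 = 0.1970

P(not A) = 0.1970


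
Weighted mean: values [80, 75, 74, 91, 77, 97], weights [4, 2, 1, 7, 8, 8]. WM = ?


Numerator = 80*4 + 75*2 + 74*1 + 91*7 + 77*8 + 97*8 = 2573
Denominator = 4 + 2 + 1 + 7 + 8 + 8 = 30
WM = 2573/30 = 85.7667

WM = 85.7667


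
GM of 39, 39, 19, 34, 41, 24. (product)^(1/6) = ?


Product = 39 × 39 × 19 × 34 × 41 × 24 = 966844944
GM = 966844944^(1/6) = 31.4456

GM = 31.4456


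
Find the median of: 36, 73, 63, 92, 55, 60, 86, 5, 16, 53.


Sorted: 5, 16, 36, 53, 55, 60, 63, 73, 86, 92
n = 10 (even)
Middle values: 55 and 60
Median = (55+60)/2 = 57.5000

Median = 57.5000


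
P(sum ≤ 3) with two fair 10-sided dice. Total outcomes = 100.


Total outcomes = 10×10 = 100
Favorable (sum ≤ 3): 3
P = 3/100 = 0.0300

P = 0.0300


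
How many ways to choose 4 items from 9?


C(9,4) = 9!/(4! × 5!)
= 362880/(24 × 120)
= 126

C(9,4) = 126


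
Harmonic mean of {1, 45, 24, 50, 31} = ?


Sum of reciprocals = 1/1 + 1/45 + 1/24 + 1/50 + 1/31 = 1.116147
HM = 5/1.116147 = 4.4797

HM = 4.4797


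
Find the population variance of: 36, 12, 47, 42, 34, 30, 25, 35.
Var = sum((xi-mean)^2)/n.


Mean = 32.6250
Squared deviations: 11.3906, 425.3906, 206.6406, 87.8906, 1.8906, 6.8906, 58.1406, 5.6406
Sum = 803.8750
Variance = 803.8750/8 = 100.4844

Variance = 100.4844


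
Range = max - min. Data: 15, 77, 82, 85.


Max = 85, Min = 15
Range = 85 - 15 = 70

Range = 70


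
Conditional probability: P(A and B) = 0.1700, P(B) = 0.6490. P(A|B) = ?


P(A|B) = 0.1700/0.6490 = 0.2619

P(A|B) = 0.2619


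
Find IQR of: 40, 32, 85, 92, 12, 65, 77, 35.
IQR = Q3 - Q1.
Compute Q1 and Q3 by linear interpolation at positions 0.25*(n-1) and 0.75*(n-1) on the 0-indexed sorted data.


Sorted: 12, 32, 35, 40, 65, 77, 85, 92
Q1 (25th %ile) = 34.2500
Q3 (75th %ile) = 79.0000
IQR = 79.0000 - 34.2500 = 44.7500

IQR = 44.7500


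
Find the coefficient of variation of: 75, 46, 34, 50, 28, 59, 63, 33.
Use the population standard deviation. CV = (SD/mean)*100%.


Mean = 48.5000
SD = 15.4191
CV = (15.4191/48.5000)*100 = 31.7920%

CV = 31.7920%


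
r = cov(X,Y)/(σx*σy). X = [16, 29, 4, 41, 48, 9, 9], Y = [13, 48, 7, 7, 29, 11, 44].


Mean X = 22.2857, Mean Y = 22.7143
SD X = 15.961689, SD Y = 16.289473
Cov = 36.938776
r = 36.938776/(15.961689*16.289473) = 0.1421

r = 0.1421


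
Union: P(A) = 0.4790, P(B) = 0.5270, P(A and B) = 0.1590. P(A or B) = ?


P(A∪B) = 0.4790 + 0.5270 - 0.1590
= 1.0060 - 0.1590
= 0.8470

P(A∪B) = 0.8470


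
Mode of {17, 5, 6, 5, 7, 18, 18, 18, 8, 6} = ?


Frequencies: 5:2, 6:2, 7:1, 8:1, 17:1, 18:3
Max frequency = 3
Mode = 18

Mode = 18


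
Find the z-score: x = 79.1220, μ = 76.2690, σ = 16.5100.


z = (79.1220 - 76.2690)/16.5100
= 2.8530/16.5100
= 0.1728

z = 0.1728


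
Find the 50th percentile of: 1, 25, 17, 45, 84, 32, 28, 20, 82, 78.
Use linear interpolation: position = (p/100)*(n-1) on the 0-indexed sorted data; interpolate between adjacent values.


Sorted: 1, 17, 20, 25, 28, 32, 45, 78, 82, 84
n = 10
Index = 50/100 * 9 = 4.5000
Lower = data[4] = 28, Upper = data[5] = 32
P50 = 28 + 0.5000*(4) = 30.0000

P50 = 30.0000


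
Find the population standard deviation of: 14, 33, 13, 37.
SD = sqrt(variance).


Mean = 24.2500
Variance = 117.6875
SD = sqrt(117.6875) = 10.8484

SD = 10.8484


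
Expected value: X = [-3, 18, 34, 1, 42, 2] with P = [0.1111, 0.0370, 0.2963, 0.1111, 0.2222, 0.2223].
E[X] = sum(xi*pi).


E[X] = -3*0.1111 + 18*0.0370 + 34*0.2963 + 1*0.1111 + 42*0.2222 + 2*0.2223
= -0.3333 + 0.6660 + 10.0742 + 0.1111 + 9.3324 + 0.4446
= 20.2950

E[X] = 20.2950


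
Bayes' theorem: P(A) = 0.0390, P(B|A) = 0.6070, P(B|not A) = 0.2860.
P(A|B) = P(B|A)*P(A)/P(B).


P(B) = P(B|A)*P(A) + P(B|A')*P(A')
= 0.6070*0.0390 + 0.2860*0.9610
= 0.023673 + 0.274846 = 0.298519
P(A|B) = 0.023673/0.298519 = 0.0793

P(A|B) = 0.0793


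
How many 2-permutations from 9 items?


P(9,2) = 9!/7!
= 362880/5040
= 72

P(9,2) = 72


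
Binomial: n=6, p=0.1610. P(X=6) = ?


C(6,6) = 1
p^6 = 1.741627e-05
(1-p)^0 = 1.000000
P = 1 * 1.741627e-05 * 1.000000 = 1.7416e-05

P(X=6) = 1.7416e-05


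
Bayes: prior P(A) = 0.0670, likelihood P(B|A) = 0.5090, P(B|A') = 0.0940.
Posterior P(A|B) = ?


P(B) = P(B|A)*P(A) + P(B|A')*P(A')
= 0.5090*0.0670 + 0.0940*0.9330
= 0.034103 + 0.087702 = 0.121805
P(A|B) = 0.034103/0.121805 = 0.2800

P(A|B) = 0.2800


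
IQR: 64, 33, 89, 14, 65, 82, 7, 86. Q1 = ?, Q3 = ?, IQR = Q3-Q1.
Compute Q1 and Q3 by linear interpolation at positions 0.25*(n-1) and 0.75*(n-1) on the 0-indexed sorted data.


Sorted: 7, 14, 33, 64, 65, 82, 86, 89
Q1 (25th %ile) = 28.2500
Q3 (75th %ile) = 83.0000
IQR = 83.0000 - 28.2500 = 54.7500

IQR = 54.7500


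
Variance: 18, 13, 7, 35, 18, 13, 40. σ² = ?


Mean = 20.5714
Squared deviations: 6.6122, 57.3265, 184.1837, 208.1837, 6.6122, 57.3265, 377.4694
Sum = 897.7143
Variance = 897.7143/7 = 128.2449

Variance = 128.2449


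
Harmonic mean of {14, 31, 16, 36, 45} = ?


Sum of reciprocals = 1/14 + 1/31 + 1/16 + 1/36 + 1/45 = 0.216187
HM = 5/0.216187 = 23.1282

HM = 23.1282


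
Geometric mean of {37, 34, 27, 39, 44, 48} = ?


Product = 37 × 34 × 27 × 39 × 44 × 48 = 2797711488
GM = 2797711488^(1/6) = 37.5377

GM = 37.5377


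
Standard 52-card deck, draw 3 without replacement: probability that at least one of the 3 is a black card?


P(at least one) = 1 - P(none)
P(none) = (26/52) × (25/51) × (24/50) = 0.117647
P(at least one) = 1 - 0.117647 = 0.8824

P = 0.8824


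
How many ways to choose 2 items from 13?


C(13,2) = 13!/(2! × 11!)
= 6227020800/(2 × 39916800)
= 78

C(13,2) = 78


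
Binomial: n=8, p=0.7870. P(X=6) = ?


C(8,6) = 28
p^6 = 0.237601
(1-p)^2 = 0.045369
P = 28 * 0.237601 * 0.045369 = 0.3018

P(X=6) = 0.3018


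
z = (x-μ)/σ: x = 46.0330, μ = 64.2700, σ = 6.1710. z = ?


z = (46.0330 - 64.2700)/6.1710
= -18.2370/6.1710
= -2.9553

z = -2.9553


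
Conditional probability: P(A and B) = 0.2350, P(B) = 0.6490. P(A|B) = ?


P(A|B) = 0.2350/0.6490 = 0.3621

P(A|B) = 0.3621


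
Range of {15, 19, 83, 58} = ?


Max = 83, Min = 15
Range = 83 - 15 = 68

Range = 68


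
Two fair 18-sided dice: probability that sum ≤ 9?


Total outcomes = 18×18 = 324
Favorable (sum ≤ 9): 36
P = 36/324 = 0.1111

P = 0.1111


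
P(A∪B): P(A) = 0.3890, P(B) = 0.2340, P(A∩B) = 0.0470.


P(A∪B) = 0.3890 + 0.2340 - 0.0470
= 0.6230 - 0.0470
= 0.5760

P(A∪B) = 0.5760


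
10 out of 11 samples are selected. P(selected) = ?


P = 10/11 = 0.9091

P = 0.9091


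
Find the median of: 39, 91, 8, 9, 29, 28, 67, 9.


Sorted: 8, 9, 9, 28, 29, 39, 67, 91
n = 8 (even)
Middle values: 28 and 29
Median = (28+29)/2 = 28.5000

Median = 28.5000


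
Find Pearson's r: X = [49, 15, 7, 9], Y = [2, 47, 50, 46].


Mean X = 20.0000, Mean Y = 36.2500
SD X = 17.000000, SD Y = 19.828956
Cov = -333.250000
r = -333.250000/(17.000000*19.828956) = -0.9886

r = -0.9886


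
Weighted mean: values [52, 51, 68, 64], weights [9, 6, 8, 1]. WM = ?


Numerator = 52*9 + 51*6 + 68*8 + 64*1 = 1382
Denominator = 9 + 6 + 8 + 1 = 24
WM = 1382/24 = 57.5833

WM = 57.5833


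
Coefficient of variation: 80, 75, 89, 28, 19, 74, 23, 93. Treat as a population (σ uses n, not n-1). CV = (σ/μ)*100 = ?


Mean = 60.1250
SD = 29.2080
CV = (29.2080/60.1250)*100 = 48.5789%

CV = 48.5789%


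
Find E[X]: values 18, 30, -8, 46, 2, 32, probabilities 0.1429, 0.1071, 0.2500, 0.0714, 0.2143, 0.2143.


E[X] = 18*0.1429 + 30*0.1071 - 8*0.2500 + 46*0.0714 + 2*0.2143 + 32*0.2143
= 2.5722 + 3.2130 - 2.0000 + 3.2844 + 0.4286 + 6.8576
= 14.3558

E[X] = 14.3558


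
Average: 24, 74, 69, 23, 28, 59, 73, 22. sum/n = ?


Sum = 24 + 74 + 69 + 23 + 28 + 59 + 73 + 22 = 372
n = 8
Mean = 372/8 = 46.5000

Mean = 46.5000


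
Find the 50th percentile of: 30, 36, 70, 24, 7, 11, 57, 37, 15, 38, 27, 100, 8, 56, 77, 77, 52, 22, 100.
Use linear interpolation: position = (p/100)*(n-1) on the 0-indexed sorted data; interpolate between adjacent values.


Sorted: 7, 8, 11, 15, 22, 24, 27, 30, 36, 37, 38, 52, 56, 57, 70, 77, 77, 100, 100
n = 19
Index = 50/100 * 18 = 9.0000
Lower = data[9] = 37, Upper = data[10] = 38
P50 = 37 + 0*(1) = 37.0000

P50 = 37.0000


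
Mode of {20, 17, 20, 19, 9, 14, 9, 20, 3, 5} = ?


Frequencies: 3:1, 5:1, 9:2, 14:1, 17:1, 19:1, 20:3
Max frequency = 3
Mode = 20

Mode = 20


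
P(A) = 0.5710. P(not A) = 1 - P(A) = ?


P(not A) = 1 - 0.5710 = 0.4290

P(not A) = 0.4290


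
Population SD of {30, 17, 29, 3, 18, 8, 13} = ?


Mean = 16.8571
Variance = 86.6939
SD = sqrt(86.6939) = 9.3110

SD = 9.3110


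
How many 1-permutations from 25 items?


P(25,1) = 25!/24!
= 15511210043330985984000000/620448401733239439360000
= 25

P(25,1) = 25


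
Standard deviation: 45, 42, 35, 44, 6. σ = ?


Mean = 34.4000
Variance = 213.8400
SD = sqrt(213.8400) = 14.6233

SD = 14.6233


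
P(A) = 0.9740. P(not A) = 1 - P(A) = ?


P(not A) = 1 - 0.9740 = 0.0260

P(not A) = 0.0260


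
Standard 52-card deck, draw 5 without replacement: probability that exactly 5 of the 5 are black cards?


Hypergeometric: P(X=5) = C(26,5)·C(26,0) / C(52,5)
= 65780 × 1 / 2598960
= 65780/2598960 = 0.0253

P = 0.0253


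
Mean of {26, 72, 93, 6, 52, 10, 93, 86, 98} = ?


Sum = 26 + 72 + 93 + 6 + 52 + 10 + 93 + 86 + 98 = 536
n = 9
Mean = 536/9 = 59.5556

Mean = 59.5556


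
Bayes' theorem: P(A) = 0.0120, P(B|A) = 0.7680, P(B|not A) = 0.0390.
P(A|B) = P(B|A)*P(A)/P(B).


P(B) = P(B|A)*P(A) + P(B|A')*P(A')
= 0.7680*0.0120 + 0.0390*0.9880
= 0.009216 + 0.038532 = 0.047748
P(A|B) = 0.009216/0.047748 = 0.1930

P(A|B) = 0.1930


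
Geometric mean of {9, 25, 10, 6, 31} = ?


Product = 9 × 25 × 10 × 6 × 31 = 418500
GM = 418500^(1/5) = 13.3149

GM = 13.3149


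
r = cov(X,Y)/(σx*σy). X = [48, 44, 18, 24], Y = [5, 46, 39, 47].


Mean X = 33.5000, Mean Y = 34.2500
SD X = 12.757351, SD Y = 17.166464
Cov = -123.875000
r = -123.875000/(12.757351*17.166464) = -0.5656

r = -0.5656


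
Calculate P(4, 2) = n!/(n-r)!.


P(4,2) = 4!/2!
= 24/2
= 12

P(4,2) = 12


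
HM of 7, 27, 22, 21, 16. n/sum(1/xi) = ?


Sum of reciprocals = 1/7 + 1/27 + 1/22 + 1/21 + 1/16 = 0.335468
HM = 5/0.335468 = 14.9046

HM = 14.9046


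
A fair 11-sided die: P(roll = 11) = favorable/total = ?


Favorable outcomes (roll = 11): 1
Total outcomes = 11
P = 1/11 = 0.0909

P = 0.0909


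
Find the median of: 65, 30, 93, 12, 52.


Sorted: 12, 30, 52, 65, 93
n = 5 (odd)
Middle value = 52

Median = 52


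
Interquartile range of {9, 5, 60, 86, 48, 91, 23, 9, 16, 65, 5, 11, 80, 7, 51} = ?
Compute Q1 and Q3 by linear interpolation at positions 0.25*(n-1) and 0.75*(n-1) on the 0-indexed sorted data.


Sorted: 5, 5, 7, 9, 9, 11, 16, 23, 48, 51, 60, 65, 80, 86, 91
Q1 (25th %ile) = 9.0000
Q3 (75th %ile) = 62.5000
IQR = 62.5000 - 9.0000 = 53.5000

IQR = 53.5000


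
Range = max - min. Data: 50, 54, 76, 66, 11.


Max = 76, Min = 11
Range = 76 - 11 = 65

Range = 65


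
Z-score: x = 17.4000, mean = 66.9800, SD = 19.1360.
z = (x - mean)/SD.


z = (17.4000 - 66.9800)/19.1360
= -49.5800/19.1360
= -2.5909

z = -2.5909


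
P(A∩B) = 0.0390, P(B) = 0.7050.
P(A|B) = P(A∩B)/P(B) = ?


P(A|B) = 0.0390/0.7050 = 0.0553

P(A|B) = 0.0553


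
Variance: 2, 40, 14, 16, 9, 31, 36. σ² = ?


Mean = 21.1429
Squared deviations: 366.4490, 355.5918, 51.0204, 26.4490, 147.4490, 97.1633, 220.7347
Sum = 1264.8571
Variance = 1264.8571/7 = 180.6939

Variance = 180.6939


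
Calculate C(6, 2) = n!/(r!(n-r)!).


C(6,2) = 6!/(2! × 4!)
= 720/(2 × 24)
= 15

C(6,2) = 15


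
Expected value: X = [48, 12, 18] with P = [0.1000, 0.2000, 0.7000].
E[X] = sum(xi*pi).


E[X] = 48*0.1000 + 12*0.2000 + 18*0.7000
= 4.8000 + 2.4000 + 12.6000
= 19.8000

E[X] = 19.8000


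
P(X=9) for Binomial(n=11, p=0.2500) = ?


C(11,9) = 55
p^9 = 3.814697e-06
(1-p)^2 = 0.562500
P = 55 * 3.814697e-06 * 0.562500 = 0.0001

P(X=9) = 0.0001


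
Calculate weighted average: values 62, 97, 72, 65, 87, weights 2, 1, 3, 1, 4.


Numerator = 62*2 + 97*1 + 72*3 + 65*1 + 87*4 = 850
Denominator = 2 + 1 + 3 + 1 + 4 = 11
WM = 850/11 = 77.2727

WM = 77.2727


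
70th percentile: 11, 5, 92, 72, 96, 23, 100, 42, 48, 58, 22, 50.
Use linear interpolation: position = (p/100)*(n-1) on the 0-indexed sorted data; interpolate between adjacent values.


Sorted: 5, 11, 22, 23, 42, 48, 50, 58, 72, 92, 96, 100
n = 12
Index = 70/100 * 11 = 7.7000
Lower = data[7] = 58, Upper = data[8] = 72
P70 = 58 + 0.7000*(14) = 67.8000

P70 = 67.8000


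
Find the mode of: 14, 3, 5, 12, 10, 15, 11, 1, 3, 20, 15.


Frequencies: 1:1, 3:2, 5:1, 10:1, 11:1, 12:1, 14:1, 15:2, 20:1
Max frequency = 2
Mode = 3, 15

Mode = 3, 15


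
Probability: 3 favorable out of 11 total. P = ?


P = 3/11 = 0.2727

P = 0.2727


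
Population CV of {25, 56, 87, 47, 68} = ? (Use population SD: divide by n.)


Mean = 56.6000
SD = 20.7133
CV = (20.7133/56.6000)*100 = 36.5959%

CV = 36.5959%


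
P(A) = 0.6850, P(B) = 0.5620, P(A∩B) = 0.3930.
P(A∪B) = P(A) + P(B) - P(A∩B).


P(A∪B) = 0.6850 + 0.5620 - 0.3930
= 1.2470 - 0.3930
= 0.8540

P(A∪B) = 0.8540


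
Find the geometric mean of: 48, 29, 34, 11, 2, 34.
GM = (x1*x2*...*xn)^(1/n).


Product = 48 × 29 × 34 × 11 × 2 × 34 = 35401344
GM = 35401344^(1/6) = 18.1205

GM = 18.1205


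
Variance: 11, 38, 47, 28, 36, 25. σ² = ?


Mean = 30.8333
Squared deviations: 393.3611, 51.3611, 261.3611, 8.0278, 26.6944, 34.0278
Sum = 774.8333
Variance = 774.8333/6 = 129.1389

Variance = 129.1389


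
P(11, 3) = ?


P(11,3) = 11!/8!
= 39916800/40320
= 990

P(11,3) = 990


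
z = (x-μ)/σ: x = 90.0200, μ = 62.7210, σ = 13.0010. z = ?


z = (90.0200 - 62.7210)/13.0010
= 27.2990/13.0010
= 2.0998

z = 2.0998


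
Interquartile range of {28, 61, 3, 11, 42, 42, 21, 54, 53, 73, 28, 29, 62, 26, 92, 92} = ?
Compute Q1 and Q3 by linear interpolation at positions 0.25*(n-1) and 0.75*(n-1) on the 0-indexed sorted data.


Sorted: 3, 11, 21, 26, 28, 28, 29, 42, 42, 53, 54, 61, 62, 73, 92, 92
Q1 (25th %ile) = 27.5000
Q3 (75th %ile) = 61.2500
IQR = 61.2500 - 27.5000 = 33.7500

IQR = 33.7500


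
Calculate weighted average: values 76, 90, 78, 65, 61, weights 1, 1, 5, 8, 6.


Numerator = 76*1 + 90*1 + 78*5 + 65*8 + 61*6 = 1442
Denominator = 1 + 1 + 5 + 8 + 6 = 21
WM = 1442/21 = 68.6667

WM = 68.6667


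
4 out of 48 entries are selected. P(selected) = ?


P = 4/48 = 0.0833

P = 0.0833


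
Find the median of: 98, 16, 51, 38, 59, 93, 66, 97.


Sorted: 16, 38, 51, 59, 66, 93, 97, 98
n = 8 (even)
Middle values: 59 and 66
Median = (59+66)/2 = 62.5000

Median = 62.5000


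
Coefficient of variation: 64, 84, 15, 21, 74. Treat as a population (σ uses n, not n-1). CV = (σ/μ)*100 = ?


Mean = 51.6000
SD = 28.2177
CV = (28.2177/51.6000)*100 = 54.6855%

CV = 54.6855%


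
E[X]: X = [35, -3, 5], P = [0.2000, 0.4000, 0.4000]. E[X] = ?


E[X] = 35*0.2000 - 3*0.4000 + 5*0.4000
= 7.0000 - 1.2000 + 2.0000
= 7.8000

E[X] = 7.8000


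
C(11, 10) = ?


C(11,10) = 11!/(10! × 1!)
= 39916800/(3628800 × 1)
= 11

C(11,10) = 11


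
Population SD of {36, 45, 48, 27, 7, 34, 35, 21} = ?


Mean = 31.6250
Variance = 152.9844
SD = sqrt(152.9844) = 12.3687

SD = 12.3687


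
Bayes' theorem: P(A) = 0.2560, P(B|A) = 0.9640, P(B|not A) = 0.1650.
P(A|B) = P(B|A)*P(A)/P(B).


P(B) = P(B|A)*P(A) + P(B|A')*P(A')
= 0.9640*0.2560 + 0.1650*0.7440
= 0.246784 + 0.122760 = 0.369544
P(A|B) = 0.246784/0.369544 = 0.6678

P(A|B) = 0.6678


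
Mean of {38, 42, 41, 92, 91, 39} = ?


Sum = 38 + 42 + 41 + 92 + 91 + 39 = 343
n = 6
Mean = 343/6 = 57.1667

Mean = 57.1667


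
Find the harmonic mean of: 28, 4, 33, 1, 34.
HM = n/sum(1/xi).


Sum of reciprocals = 1/28 + 1/4 + 1/33 + 1/1 + 1/34 = 1.345429
HM = 5/1.345429 = 3.7163

HM = 3.7163


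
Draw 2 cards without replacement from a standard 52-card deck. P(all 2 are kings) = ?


P(all kings) = (4/52) × (3/51)
= 0.0045

P = 0.0045


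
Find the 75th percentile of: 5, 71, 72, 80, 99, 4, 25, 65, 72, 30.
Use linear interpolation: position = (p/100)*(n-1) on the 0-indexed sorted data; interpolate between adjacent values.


Sorted: 4, 5, 25, 30, 65, 71, 72, 72, 80, 99
n = 10
Index = 75/100 * 9 = 6.7500
Lower = data[6] = 72, Upper = data[7] = 72
P75 = 72 + 0.7500*(0) = 72.0000

P75 = 72.0000


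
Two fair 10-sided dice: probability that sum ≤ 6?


Total outcomes = 10×10 = 100
Favorable (sum ≤ 6): 15
P = 15/100 = 0.1500

P = 0.1500


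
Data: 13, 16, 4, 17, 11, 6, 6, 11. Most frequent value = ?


Frequencies: 4:1, 6:2, 11:2, 13:1, 16:1, 17:1
Max frequency = 2
Mode = 6, 11

Mode = 6, 11


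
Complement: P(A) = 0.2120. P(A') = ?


P(not A) = 1 - 0.2120 = 0.7880

P(not A) = 0.7880


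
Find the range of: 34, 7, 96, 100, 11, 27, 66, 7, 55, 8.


Max = 100, Min = 7
Range = 100 - 7 = 93

Range = 93


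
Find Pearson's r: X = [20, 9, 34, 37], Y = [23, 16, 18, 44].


Mean X = 25.0000, Mean Y = 25.2500
SD X = 11.247222, SD Y = 11.121488
Cov = 79.750000
r = 79.750000/(11.247222*11.121488) = 0.6376

r = 0.6376


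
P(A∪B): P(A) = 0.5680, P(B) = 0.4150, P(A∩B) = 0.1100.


P(A∪B) = 0.5680 + 0.4150 - 0.1100
= 0.9830 - 0.1100
= 0.8730

P(A∪B) = 0.8730


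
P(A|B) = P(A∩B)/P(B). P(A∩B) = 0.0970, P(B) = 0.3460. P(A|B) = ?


P(A|B) = 0.0970/0.3460 = 0.2803

P(A|B) = 0.2803


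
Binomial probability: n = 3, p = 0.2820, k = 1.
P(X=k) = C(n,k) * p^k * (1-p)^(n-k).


C(3,1) = 3
p^1 = 0.282000
(1-p)^2 = 0.515524
P = 3 * 0.282000 * 0.515524 = 0.4361

P(X=1) = 0.4361


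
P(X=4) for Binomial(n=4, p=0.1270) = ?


C(4,4) = 1
p^4 = 0.000260
(1-p)^0 = 1.000000
P = 1 * 0.000260 * 1.000000 = 0.0003

P(X=4) = 0.0003


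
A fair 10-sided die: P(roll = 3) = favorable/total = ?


Favorable outcomes (roll = 3): 1
Total outcomes = 10
P = 1/10 = 0.1000

P = 0.1000


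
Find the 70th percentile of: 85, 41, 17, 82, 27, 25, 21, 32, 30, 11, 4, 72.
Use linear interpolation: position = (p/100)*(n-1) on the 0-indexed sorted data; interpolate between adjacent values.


Sorted: 4, 11, 17, 21, 25, 27, 30, 32, 41, 72, 82, 85
n = 12
Index = 70/100 * 11 = 7.7000
Lower = data[7] = 32, Upper = data[8] = 41
P70 = 32 + 0.7000*(9) = 38.3000

P70 = 38.3000


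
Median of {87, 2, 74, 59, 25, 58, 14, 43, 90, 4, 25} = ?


Sorted: 2, 4, 14, 25, 25, 43, 58, 59, 74, 87, 90
n = 11 (odd)
Middle value = 43

Median = 43


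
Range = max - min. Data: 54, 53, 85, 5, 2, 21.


Max = 85, Min = 2
Range = 85 - 2 = 83

Range = 83


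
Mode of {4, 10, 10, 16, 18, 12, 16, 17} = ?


Frequencies: 4:1, 10:2, 12:1, 16:2, 17:1, 18:1
Max frequency = 2
Mode = 10, 16

Mode = 10, 16


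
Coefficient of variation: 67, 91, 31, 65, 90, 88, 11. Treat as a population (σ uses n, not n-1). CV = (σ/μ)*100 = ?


Mean = 63.2857
SD = 28.9961
CV = (28.9961/63.2857)*100 = 45.8178%

CV = 45.8178%


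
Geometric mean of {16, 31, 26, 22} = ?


Product = 16 × 31 × 26 × 22 = 283712
GM = 283712^(1/4) = 23.0791

GM = 23.0791


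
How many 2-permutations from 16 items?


P(16,2) = 16!/14!
= 20922789888000/87178291200
= 240

P(16,2) = 240


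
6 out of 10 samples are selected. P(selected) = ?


P = 6/10 = 0.6000

P = 0.6000


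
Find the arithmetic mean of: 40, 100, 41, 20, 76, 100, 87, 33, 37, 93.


Sum = 40 + 100 + 41 + 20 + 76 + 100 + 87 + 33 + 37 + 93 = 627
n = 10
Mean = 627/10 = 62.7000

Mean = 62.7000


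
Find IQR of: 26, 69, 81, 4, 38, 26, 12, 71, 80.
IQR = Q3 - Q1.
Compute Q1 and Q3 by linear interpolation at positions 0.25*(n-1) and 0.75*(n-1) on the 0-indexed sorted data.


Sorted: 4, 12, 26, 26, 38, 69, 71, 80, 81
Q1 (25th %ile) = 26.0000
Q3 (75th %ile) = 71.0000
IQR = 71.0000 - 26.0000 = 45.0000

IQR = 45.0000


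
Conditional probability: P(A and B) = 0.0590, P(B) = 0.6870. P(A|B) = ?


P(A|B) = 0.0590/0.6870 = 0.0859

P(A|B) = 0.0859


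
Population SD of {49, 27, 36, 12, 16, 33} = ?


Mean = 28.8333
Variance = 154.4722
SD = sqrt(154.4722) = 12.4287

SD = 12.4287


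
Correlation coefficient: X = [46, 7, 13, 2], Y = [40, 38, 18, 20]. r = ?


Mean X = 17.0000, Mean Y = 29.0000
SD X = 17.190113, SD Y = 10.049876
Cov = 102.000000
r = 102.000000/(17.190113*10.049876) = 0.5904

r = 0.5904


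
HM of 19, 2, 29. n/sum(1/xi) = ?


Sum of reciprocals = 1/19 + 1/2 + 1/29 = 0.587114
HM = 3/0.587114 = 5.1097

HM = 5.1097


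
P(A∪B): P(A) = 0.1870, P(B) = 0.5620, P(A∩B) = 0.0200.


P(A∪B) = 0.1870 + 0.5620 - 0.0200
= 0.7490 - 0.0200
= 0.7290

P(A∪B) = 0.7290


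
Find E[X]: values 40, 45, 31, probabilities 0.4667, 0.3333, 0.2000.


E[X] = 40*0.4667 + 45*0.3333 + 31*0.2000
= 18.6680 + 14.9985 + 6.2000
= 39.8665

E[X] = 39.8665


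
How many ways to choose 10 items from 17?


C(17,10) = 17!/(10! × 7!)
= 355687428096000/(3628800 × 5040)
= 19448

C(17,10) = 19448


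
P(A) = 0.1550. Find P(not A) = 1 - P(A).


P(not A) = 1 - 0.1550 = 0.8450

P(not A) = 0.8450


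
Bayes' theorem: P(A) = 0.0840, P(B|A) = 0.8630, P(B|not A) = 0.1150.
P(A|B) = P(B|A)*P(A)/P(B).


P(B) = P(B|A)*P(A) + P(B|A')*P(A')
= 0.8630*0.0840 + 0.1150*0.9160
= 0.072492 + 0.105340 = 0.177832
P(A|B) = 0.072492/0.177832 = 0.4076

P(A|B) = 0.4076


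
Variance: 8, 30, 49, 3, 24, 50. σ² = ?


Mean = 27.3333
Squared deviations: 373.7778, 7.1111, 469.4444, 592.1111, 11.1111, 513.7778
Sum = 1967.3333
Variance = 1967.3333/6 = 327.8889

Variance = 327.8889


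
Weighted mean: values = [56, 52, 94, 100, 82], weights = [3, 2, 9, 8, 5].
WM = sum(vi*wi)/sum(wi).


Numerator = 56*3 + 52*2 + 94*9 + 100*8 + 82*5 = 2328
Denominator = 3 + 2 + 9 + 8 + 5 = 27
WM = 2328/27 = 86.2222

WM = 86.2222


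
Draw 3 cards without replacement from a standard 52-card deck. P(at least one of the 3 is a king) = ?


P(at least one) = 1 - P(none)
P(none) = (48/52) × (47/51) × (46/50) = 0.782624
P(at least one) = 1 - 0.782624 = 0.2174

P = 0.2174


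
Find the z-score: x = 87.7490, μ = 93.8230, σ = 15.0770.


z = (87.7490 - 93.8230)/15.0770
= -6.0740/15.0770
= -0.4029

z = -0.4029


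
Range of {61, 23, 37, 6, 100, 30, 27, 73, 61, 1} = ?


Max = 100, Min = 1
Range = 100 - 1 = 99

Range = 99


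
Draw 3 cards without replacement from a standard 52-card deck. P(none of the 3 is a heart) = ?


P(no hearts) = (39/52) × (38/51) × (37/50)
= 0.4135

P = 0.4135


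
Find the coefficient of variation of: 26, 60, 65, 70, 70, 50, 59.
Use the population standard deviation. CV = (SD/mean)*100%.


Mean = 57.1429
SD = 14.2671
CV = (14.2671/57.1429)*100 = 24.9675%

CV = 24.9675%


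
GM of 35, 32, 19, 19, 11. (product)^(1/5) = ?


Product = 35 × 32 × 19 × 19 × 11 = 4447520
GM = 4447520^(1/5) = 21.3611

GM = 21.3611


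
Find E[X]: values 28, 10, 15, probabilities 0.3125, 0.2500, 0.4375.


E[X] = 28*0.3125 + 10*0.2500 + 15*0.4375
= 8.7500 + 2.5000 + 6.5625
= 17.8125

E[X] = 17.8125


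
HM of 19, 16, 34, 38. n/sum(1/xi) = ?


Sum of reciprocals = 1/19 + 1/16 + 1/34 + 1/38 = 0.170859
HM = 4/0.170859 = 23.4111

HM = 23.4111


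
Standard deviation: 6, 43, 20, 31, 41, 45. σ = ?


Mean = 31.0000
Variance = 197.6667
SD = sqrt(197.6667) = 14.0594

SD = 14.0594


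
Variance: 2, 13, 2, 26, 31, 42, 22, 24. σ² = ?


Mean = 20.2500
Squared deviations: 333.0625, 52.5625, 333.0625, 33.0625, 115.5625, 473.0625, 3.0625, 14.0625
Sum = 1357.5000
Variance = 1357.5000/8 = 169.6875

Variance = 169.6875


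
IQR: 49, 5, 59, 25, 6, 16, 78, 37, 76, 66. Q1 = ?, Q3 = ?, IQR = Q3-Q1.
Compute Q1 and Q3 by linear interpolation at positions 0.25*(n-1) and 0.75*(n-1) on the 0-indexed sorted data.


Sorted: 5, 6, 16, 25, 37, 49, 59, 66, 76, 78
Q1 (25th %ile) = 18.2500
Q3 (75th %ile) = 64.2500
IQR = 64.2500 - 18.2500 = 46.0000

IQR = 46.0000


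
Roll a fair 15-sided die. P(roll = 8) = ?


Favorable outcomes (roll = 8): 1
Total outcomes = 15
P = 1/15 = 0.0667

P = 0.0667


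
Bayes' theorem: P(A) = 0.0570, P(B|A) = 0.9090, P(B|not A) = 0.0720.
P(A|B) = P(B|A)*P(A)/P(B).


P(B) = P(B|A)*P(A) + P(B|A')*P(A')
= 0.9090*0.0570 + 0.0720*0.9430
= 0.051813 + 0.067896 = 0.119709
P(A|B) = 0.051813/0.119709 = 0.4328

P(A|B) = 0.4328


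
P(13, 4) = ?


P(13,4) = 13!/9!
= 6227020800/362880
= 17160

P(13,4) = 17160


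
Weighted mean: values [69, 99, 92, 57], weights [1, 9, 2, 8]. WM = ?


Numerator = 69*1 + 99*9 + 92*2 + 57*8 = 1600
Denominator = 1 + 9 + 2 + 8 = 20
WM = 1600/20 = 80.0000

WM = 80.0000


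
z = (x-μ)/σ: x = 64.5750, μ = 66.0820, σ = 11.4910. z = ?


z = (64.5750 - 66.0820)/11.4910
= -1.5070/11.4910
= -0.1311

z = -0.1311


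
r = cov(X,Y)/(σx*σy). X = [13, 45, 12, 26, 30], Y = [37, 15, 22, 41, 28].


Mean X = 25.2000, Mean Y = 28.6000
SD X = 12.155657, SD Y = 9.520504
Cov = -55.520000
r = -55.520000/(12.155657*9.520504) = -0.4797

r = -0.4797


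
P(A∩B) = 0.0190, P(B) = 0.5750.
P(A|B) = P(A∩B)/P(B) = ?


P(A|B) = 0.0190/0.5750 = 0.0330

P(A|B) = 0.0330


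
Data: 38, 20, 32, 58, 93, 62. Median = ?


Sorted: 20, 32, 38, 58, 62, 93
n = 6 (even)
Middle values: 38 and 58
Median = (38+58)/2 = 48.0000

Median = 48.0000


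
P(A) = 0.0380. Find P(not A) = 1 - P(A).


P(not A) = 1 - 0.0380 = 0.9620

P(not A) = 0.9620


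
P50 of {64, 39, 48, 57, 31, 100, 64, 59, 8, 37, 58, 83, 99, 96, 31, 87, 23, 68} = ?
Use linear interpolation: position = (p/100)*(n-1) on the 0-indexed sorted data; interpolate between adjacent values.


Sorted: 8, 23, 31, 31, 37, 39, 48, 57, 58, 59, 64, 64, 68, 83, 87, 96, 99, 100
n = 18
Index = 50/100 * 17 = 8.5000
Lower = data[8] = 58, Upper = data[9] = 59
P50 = 58 + 0.5000*(1) = 58.5000

P50 = 58.5000


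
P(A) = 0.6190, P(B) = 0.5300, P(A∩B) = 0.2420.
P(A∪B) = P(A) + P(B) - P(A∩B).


P(A∪B) = 0.6190 + 0.5300 - 0.2420
= 1.1490 - 0.2420
= 0.9070

P(A∪B) = 0.9070


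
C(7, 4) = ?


C(7,4) = 7!/(4! × 3!)
= 5040/(24 × 6)
= 35

C(7,4) = 35


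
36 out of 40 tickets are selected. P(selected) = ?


P = 36/40 = 0.9000

P = 0.9000


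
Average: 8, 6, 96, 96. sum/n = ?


Sum = 8 + 6 + 96 + 96 = 206
n = 4
Mean = 206/4 = 51.5000

Mean = 51.5000


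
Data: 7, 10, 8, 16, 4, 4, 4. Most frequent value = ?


Frequencies: 4:3, 7:1, 8:1, 10:1, 16:1
Max frequency = 3
Mode = 4

Mode = 4


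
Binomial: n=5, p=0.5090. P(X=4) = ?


C(5,4) = 5
p^4 = 0.067123
(1-p)^1 = 0.491000
P = 5 * 0.067123 * 0.491000 = 0.1648

P(X=4) = 0.1648


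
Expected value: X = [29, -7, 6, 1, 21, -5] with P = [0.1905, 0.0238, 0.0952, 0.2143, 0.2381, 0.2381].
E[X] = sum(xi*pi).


E[X] = 29*0.1905 - 7*0.0238 + 6*0.0952 + 1*0.2143 + 21*0.2381 - 5*0.2381
= 5.5245 - 0.1666 + 0.5712 + 0.2143 + 5.0001 - 1.1905
= 9.9530

E[X] = 9.9530


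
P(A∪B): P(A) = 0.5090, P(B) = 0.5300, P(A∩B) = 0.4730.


P(A∪B) = 0.5090 + 0.5300 - 0.4730
= 1.0390 - 0.4730
= 0.5660

P(A∪B) = 0.5660
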